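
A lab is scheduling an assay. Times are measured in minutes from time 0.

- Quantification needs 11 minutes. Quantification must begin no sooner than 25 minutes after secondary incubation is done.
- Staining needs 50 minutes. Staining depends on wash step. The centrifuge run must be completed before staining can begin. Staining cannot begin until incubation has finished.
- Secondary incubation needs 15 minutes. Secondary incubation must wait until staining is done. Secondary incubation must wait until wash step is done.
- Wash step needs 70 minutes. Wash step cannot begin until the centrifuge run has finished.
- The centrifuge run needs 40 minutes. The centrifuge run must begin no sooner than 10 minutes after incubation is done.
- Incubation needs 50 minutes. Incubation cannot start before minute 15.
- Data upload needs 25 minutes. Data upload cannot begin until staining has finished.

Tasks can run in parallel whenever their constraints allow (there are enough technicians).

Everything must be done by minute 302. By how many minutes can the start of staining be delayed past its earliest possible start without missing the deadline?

After its own release at minute 15, incubation can start at minute 15 and finishes at minute 65.
The centrifuge run cannot begin until incubation (finishes minute 65, plus 10-minute gap → minute 75). It runs from minute 75 to 75 + 40 = minute 115.
After the centrifuge run (finishes minute 115), wash step can start at minute 115 and finishes at minute 185.
For staining: wash step (finishes minute 185); the centrifuge run (finishes minute 115); incubation (finishes minute 65). Taking the maximum gives a start of minute 185, and it finishes at 185 + 50 = minute 235.

Working backward from the deadline:
Nothing follows quantification; the deadline of minute 302 is its only limit. It must start by 302 − 11 = minute 291.
Since quantification (must start by minute 291, minus 25-minute gap → minute 266) depends on it, secondary incubation must finish by minute 266. Backing off its 15-minute duration gives a latest start of minute 251.
Nothing follows data upload; the deadline of minute 302 is its only limit. It must start by 302 − 25 = minute 277.
Staining must finish in time for secondary incubation (must start by minute 251); data upload (must start by minute 277). The tightest is minute 251, so staining must start by 251 − 50 = minute 201.
So staining can start as early as minute 185 and as late as minute 201, giving 201 − 185 = 16 minutes of slack.

16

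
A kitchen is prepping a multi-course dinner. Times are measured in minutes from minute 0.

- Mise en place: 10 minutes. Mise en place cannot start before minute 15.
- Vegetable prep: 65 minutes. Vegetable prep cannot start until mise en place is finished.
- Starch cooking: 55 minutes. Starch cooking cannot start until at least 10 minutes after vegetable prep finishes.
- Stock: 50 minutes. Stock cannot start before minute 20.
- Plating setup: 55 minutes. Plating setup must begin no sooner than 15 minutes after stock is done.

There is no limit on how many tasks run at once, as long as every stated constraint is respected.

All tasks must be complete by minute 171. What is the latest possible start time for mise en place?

Starch cooking must finish by minute 171; it takes 55 minutes, so it must start by 171 − 55 = minute 116.
Vegetable prep must finish before starch cooking (must start by minute 116, minus 10-minute gap → minute 106). With a 65-minute duration, vegetable prep must start by 106 − 65 = minute 41.
Mise en place must finish before vegetable prep (must start by minute 41). With a 10-minute duration, mise en place must start by 41 − 10 = minute 31.

31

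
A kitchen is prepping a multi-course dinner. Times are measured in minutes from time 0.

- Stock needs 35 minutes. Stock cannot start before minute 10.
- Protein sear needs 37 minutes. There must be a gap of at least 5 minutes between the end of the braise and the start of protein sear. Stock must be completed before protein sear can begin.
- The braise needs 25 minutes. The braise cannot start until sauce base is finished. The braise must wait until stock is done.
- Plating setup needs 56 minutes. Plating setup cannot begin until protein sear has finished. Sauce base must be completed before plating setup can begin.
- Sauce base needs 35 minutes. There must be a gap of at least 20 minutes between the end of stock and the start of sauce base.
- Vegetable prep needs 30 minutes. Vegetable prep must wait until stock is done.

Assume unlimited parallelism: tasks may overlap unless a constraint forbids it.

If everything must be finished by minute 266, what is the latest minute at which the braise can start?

Nothing follows plating setup; the deadline of minute 266 is its only limit. It must start by 266 − 56 = minute 210.
Since plating setup (must start by minute 210) depends on it, protein sear must finish by minute 210. Backing off its 37-minute duration gives a latest start of minute 173.
The braise feeds into protein sear (must start by minute 173, minus 5-minute gap → minute 168); so the braise must finish by minute 168 and therefore start by minute 143.

143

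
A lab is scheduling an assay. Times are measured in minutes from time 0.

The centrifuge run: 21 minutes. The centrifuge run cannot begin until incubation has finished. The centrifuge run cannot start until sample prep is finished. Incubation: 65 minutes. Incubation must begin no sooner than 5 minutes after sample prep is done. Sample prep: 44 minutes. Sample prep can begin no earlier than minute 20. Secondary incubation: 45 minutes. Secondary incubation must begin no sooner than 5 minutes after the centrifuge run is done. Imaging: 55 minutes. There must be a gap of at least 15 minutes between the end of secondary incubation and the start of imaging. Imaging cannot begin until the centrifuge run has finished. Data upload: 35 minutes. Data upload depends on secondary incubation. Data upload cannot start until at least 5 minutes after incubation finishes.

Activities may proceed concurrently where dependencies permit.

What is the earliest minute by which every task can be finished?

Sample prep waits on its own release at minute 20, so it starts at minute 20 and finishes at 20 + 44 = minute 64.
Incubation cannot begin until sample prep (finishes minute 64, plus 5-minute gap → minute 69). It runs from minute 69 to 69 + 65 = minute 134.
The centrifuge run cannot start until incubation (finishes minute 134); sample prep (finishes minute 64). The controlling bound is minute 134, so the centrifuge run finishes at 134 + 21 = minute 155.
Secondary incubation waits on the centrifuge run (finishes minute 155, plus 5-minute gap → minute 160), so it starts at minute 160 and finishes at 160 + 45 = minute 205.
Data upload cannot start until secondary incubation (finishes minute 205); incubation (finishes minute 134, plus 5-minute gap → minute 139). The controlling bound is minute 205, so data upload finishes at 205 + 35 = minute 240.
Imaging needs all of secondary incubation (finishes minute 205, plus 15-minute gap → minute 220); the centrifuge run (finishes minute 155). That puts its earliest start at minute 220; it finishes at 220 + 55 = minute 275.
All tasks are finished once the last one completes. Finish times: Sample prep at 64, Incubation at 134, The centrifuge run at 155, Secondary incubation at 205, Imaging at 275, Data upload at 240. The latest is minute 275.

275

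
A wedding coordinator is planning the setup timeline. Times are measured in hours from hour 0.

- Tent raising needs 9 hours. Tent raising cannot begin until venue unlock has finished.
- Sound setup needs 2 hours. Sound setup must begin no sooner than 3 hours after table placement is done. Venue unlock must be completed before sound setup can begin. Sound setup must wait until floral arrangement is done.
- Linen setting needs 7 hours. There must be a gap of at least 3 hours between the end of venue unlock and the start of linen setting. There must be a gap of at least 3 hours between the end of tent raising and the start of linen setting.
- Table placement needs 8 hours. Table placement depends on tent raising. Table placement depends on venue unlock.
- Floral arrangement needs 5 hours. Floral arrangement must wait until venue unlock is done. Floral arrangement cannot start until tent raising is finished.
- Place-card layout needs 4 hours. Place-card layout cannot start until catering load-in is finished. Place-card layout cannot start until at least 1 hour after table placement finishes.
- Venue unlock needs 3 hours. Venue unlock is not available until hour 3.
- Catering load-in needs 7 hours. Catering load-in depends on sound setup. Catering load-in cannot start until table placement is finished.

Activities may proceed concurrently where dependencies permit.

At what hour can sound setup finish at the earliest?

Venue unlock waits on its own release at hour 3, so it starts at hour 3 and finishes at 3 + 3 = hour 6.
After venue unlock (finishes hour 6), tent raising can start at hour 6 and finishes at hour 15.
Floral arrangement needs all of venue unlock (finishes hour 6); tent raising (finishes hour 15). That puts its earliest start at hour 15; it finishes at 15 + 5 = hour 20.
For table placement: tent raising (finishes hour 15); venue unlock (finishes hour 6). Taking the maximum gives a start of hour 15, and it finishes at 15 + 8 = hour 23.
Sound setup cannot start until table placement (finishes hour 23, plus 3-hour gap → hour 26); venue unlock (finishes hour 6); floral arrangement (finishes hour 20). The controlling bound is hour 26, so sound setup finishes at 26 + 2 = hour 28.

28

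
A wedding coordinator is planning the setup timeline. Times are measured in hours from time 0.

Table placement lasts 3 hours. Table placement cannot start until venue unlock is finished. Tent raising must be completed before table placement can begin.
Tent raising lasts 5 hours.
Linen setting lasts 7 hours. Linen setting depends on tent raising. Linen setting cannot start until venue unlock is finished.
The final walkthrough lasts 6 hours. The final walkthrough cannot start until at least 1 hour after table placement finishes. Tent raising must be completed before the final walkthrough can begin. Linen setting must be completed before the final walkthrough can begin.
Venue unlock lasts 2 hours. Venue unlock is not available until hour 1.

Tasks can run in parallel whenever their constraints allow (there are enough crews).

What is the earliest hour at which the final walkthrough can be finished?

Nothing blocks tent raising, so it runs from hour 0 to hour 5.
Venue unlock waits on its own release at hour 1, so it starts at hour 1 and finishes at 1 + 2 = hour 3.
Linen setting has to wait for tent raising (finishes hour 5); venue unlock (finishes hour 3). The latest of these is hour 5, so linen setting runs hour 5 to 5 + 7 = hour 12.
Table placement has to wait for venue unlock (finishes hour 3); tent raising (finishes hour 5). The latest of these is hour 5, so table placement runs hour 5 to 5 + 3 = hour 8.
For the final walkthrough: table placement (finishes hour 8, plus 1-hour gap → hour 9); tent raising (finishes hour 5); linen setting (finishes hour 12). Taking the maximum gives a start of hour 12, and it finishes at 12 + 6 = hour 18.

18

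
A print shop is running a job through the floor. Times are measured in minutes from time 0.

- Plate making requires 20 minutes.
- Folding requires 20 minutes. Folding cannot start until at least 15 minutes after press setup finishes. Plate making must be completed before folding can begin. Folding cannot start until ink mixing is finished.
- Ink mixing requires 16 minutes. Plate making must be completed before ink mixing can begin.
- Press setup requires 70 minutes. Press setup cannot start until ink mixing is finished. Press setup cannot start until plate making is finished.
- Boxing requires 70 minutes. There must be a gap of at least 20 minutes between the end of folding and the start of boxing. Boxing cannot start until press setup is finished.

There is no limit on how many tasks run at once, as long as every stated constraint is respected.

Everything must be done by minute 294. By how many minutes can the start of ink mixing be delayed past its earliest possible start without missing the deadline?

Plate making has no prerequisites, so it starts at minute 0 and finishes at minute 20.
After plate making (finishes minute 20), ink mixing can start at minute 20 and finishes at minute 36.

Working backward from the deadline:
To finish by minute 294, boxing (duration 70) must start no later than minute 224.
Folding has to be done before boxing (must start by minute 224, minus 20-minute gap → minute 204). That means finishing by minute 204, i.e. starting by 204 − 20 = minute 184.
Press setup has several dependents: folding (must start by minute 184, minus 15-minute gap → minute 169); boxing (must start by minute 224). The earliest of those limits is minute 169, so press setup must start by 169 − 70 = minute 99.
Ink mixing must finish in time for press setup (must start by minute 99); folding (must start by minute 184). The tightest is minute 99, so ink mixing must start by 99 − 16 = minute 83.
So ink mixing can start as early as minute 20 and as late as minute 83, giving 83 − 20 = 63 minutes of slack.

63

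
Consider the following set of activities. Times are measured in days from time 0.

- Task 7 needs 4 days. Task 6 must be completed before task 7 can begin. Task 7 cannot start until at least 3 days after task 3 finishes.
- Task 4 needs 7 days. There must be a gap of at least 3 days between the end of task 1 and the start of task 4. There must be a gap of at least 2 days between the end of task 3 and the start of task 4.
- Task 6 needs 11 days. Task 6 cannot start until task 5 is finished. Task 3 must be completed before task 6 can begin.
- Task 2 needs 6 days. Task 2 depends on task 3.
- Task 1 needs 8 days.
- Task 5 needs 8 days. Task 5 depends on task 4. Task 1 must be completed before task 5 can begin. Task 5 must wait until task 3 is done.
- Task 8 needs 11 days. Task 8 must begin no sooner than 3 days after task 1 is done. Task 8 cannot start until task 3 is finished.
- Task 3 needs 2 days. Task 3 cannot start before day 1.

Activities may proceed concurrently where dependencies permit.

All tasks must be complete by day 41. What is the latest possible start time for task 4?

Task 7 has no dependents, so it just needs to finish by day 41. Starting by 41 − 4 = day 37 achieves that.
Task 6 has to be done before task 7 (must start by day 37). That means finishing by day 37, i.e. starting by 37 − 11 = day 26.
Task 5 has to be done before task 6 (must start by day 26). That means finishing by day 26, i.e. starting by 26 − 8 = day 18.
Task 4 feeds into task 5 (must start by day 18); so task 4 must finish by day 18 and therefore start by day 11.

11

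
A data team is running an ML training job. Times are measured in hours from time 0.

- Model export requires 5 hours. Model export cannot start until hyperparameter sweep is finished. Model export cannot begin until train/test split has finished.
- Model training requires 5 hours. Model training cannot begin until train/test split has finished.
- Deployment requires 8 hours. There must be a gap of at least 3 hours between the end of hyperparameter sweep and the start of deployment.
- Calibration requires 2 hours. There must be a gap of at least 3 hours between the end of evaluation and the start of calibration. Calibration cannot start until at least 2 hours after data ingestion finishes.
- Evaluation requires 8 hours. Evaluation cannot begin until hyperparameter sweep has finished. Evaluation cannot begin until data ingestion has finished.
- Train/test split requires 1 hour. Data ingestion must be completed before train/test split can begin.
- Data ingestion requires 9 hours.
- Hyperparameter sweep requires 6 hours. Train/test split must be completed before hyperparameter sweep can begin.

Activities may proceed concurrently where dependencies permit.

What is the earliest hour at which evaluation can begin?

Data ingestion can start immediately at hour 0; it finishes at hour 9.
After data ingestion (finishes hour 9), train/test split can start at hour 9 and finishes at hour 10.
Hyperparameter sweep waits on train/test split (finishes hour 10), so it starts at hour 10 and finishes at 10 + 6 = hour 16.
Evaluation waits on hyperparameter sweep (finishes hour 16); data ingestion (finishes hour 9). The latest of these is hour 16, which is the earliest evaluation can start.

16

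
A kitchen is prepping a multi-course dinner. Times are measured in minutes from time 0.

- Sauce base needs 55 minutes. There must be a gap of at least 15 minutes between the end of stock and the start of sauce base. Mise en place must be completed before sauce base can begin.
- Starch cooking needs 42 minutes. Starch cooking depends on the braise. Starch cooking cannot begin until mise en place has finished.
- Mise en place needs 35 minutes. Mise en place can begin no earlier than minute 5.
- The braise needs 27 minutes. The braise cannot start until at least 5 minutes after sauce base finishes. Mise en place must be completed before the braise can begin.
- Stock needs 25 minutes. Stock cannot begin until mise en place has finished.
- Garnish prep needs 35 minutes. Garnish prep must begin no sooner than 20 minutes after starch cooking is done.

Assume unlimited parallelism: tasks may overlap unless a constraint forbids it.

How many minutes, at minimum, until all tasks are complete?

264

After its own release at minute 5, mise en place can start at minute 5 and finishes at minute 40.
Stock waits on mise en place (finishes minute 40), so it starts at minute 40 and finishes at 40 + 25 = minute 65.
For sauce base: stock (finishes minute 65, plus 15-minute gap → minute 80); mise en place (finishes minute 40). Taking the maximum gives a start of minute 80, and it finishes at 80 + 55 = minute 135.
The braise needs all of sauce base (finishes minute 135, plus 5-minute gap → minute 140); mise en place (finishes minute 40). That puts its earliest start at minute 140; it finishes at 140 + 27 = minute 167.
For starch cooking: the braise (finishes minute 167); mise en place (finishes minute 40). Taking the maximum gives a start of minute 167, and it finishes at 167 + 42 = minute 209.
After starch cooking (finishes minute 209, plus 20-minute gap → minute 229), garnish prep can start at minute 229 and finishes at minute 264.
All tasks are finished once the last one completes. Finish times: Mise en place at 40, Stock at 65, Sauce base at 135, The braise at 167, Starch cooking at 209, Garnish prep at 264. The latest is minute 264.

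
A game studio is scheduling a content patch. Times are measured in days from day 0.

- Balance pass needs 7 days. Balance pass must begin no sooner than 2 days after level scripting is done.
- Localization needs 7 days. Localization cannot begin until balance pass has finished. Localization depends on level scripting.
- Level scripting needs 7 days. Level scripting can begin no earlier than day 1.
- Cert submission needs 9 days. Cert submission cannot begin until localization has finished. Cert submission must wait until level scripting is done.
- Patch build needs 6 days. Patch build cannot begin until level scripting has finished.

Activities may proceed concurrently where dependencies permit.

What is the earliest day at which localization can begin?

17

After its own release at day 1, level scripting can start at day 1 and finishes at day 8.
After level scripting (finishes day 8, plus 2-day gap → day 10), balance pass can start at day 10 and finishes at day 17.
Localization waits on balance pass (finishes day 17); level scripting (finishes day 8). The latest of these is day 17, which is the earliest localization can start.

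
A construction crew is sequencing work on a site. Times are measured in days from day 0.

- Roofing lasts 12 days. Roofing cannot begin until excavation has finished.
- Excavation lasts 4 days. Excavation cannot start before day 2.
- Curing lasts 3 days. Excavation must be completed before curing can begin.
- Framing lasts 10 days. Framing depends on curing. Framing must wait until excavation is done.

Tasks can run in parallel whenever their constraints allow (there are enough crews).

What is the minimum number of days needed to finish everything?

After its own release at day 2, excavation can start at day 2 and finishes at day 6.
Roofing cannot begin until excavation (finishes day 6). It runs from day 6 to 6 + 12 = day 18.
After excavation (finishes day 6), curing can start at day 6 and finishes at day 9.
Framing has to wait for curing (finishes day 9); excavation (finishes day 6). The latest of these is day 9, so framing runs day 9 to 9 + 10 = day 19.
All tasks are finished once the last one completes. Finish times: Excavation at 6, Curing at 9, Framing at 19, Roofing at 18. The latest is day 19.

19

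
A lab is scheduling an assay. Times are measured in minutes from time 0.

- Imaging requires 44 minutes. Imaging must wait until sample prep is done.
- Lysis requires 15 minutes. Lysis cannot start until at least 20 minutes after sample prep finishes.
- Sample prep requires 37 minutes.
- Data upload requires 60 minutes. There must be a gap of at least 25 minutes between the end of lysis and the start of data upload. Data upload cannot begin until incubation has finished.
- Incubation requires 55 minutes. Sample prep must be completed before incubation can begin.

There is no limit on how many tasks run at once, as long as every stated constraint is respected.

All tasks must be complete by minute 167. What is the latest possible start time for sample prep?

Nothing follows data upload; the deadline of minute 167 is its only limit. It must start by 167 − 60 = minute 107.
Since data upload (must start by minute 107, minus 25-minute gap → minute 82) depends on it, lysis must finish by minute 82. Backing off its 15-minute duration gives a latest start of minute 67.
Since data upload (must start by minute 107) depends on it, incubation must finish by minute 107. Backing off its 55-minute duration gives a latest start of minute 52.
To finish by minute 167, imaging (duration 44) must start no later than minute 123.
Sample prep must finish in time for lysis (must start by minute 67, minus 20-minute gap → minute 47); incubation (must start by minute 52); imaging (must start by minute 123). The tightest is minute 47, so sample prep must start by 47 − 37 = minute 10.

10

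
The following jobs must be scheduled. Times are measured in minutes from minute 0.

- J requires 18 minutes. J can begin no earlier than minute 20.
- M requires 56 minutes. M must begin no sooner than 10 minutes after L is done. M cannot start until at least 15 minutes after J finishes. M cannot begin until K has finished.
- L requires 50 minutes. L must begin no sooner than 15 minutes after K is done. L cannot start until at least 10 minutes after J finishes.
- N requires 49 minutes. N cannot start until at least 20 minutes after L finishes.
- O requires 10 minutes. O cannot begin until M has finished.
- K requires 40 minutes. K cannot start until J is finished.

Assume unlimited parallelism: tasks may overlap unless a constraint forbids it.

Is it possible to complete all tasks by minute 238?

Yes

J waits on its own release at minute 20, so it starts at minute 20 and finishes at 20 + 18 = minute 38.
After J (finishes minute 38), K can start at minute 38 and finishes at minute 78.
L cannot start until K (finishes minute 78, plus 15-minute gap → minute 93); J (finishes minute 38, plus 10-minute gap → minute 48). The controlling bound is minute 93, so L finishes at 93 + 50 = minute 143.
N waits on L (finishes minute 143, plus 20-minute gap → minute 163), so it starts at minute 163 and finishes at 163 + 49 = minute 212.
For M: L (finishes minute 143, plus 10-minute gap → minute 153); J (finishes minute 38, plus 15-minute gap → minute 53); K (finishes minute 78). Taking the maximum gives a start of minute 153, and it finishes at 153 + 56 = minute 209.
O waits on M (finishes minute 209), so it starts at minute 209 and finishes at 209 + 10 = minute 219.
Every task is finished by minute 219, which is no later than the deadline of 238, so the schedule is feasible.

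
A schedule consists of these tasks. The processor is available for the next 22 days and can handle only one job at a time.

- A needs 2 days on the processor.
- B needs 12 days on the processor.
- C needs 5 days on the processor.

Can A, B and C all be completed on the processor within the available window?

Yes

Running back to back, the jobs need 2 + 12 + 5 = 19 days on the processor.
Since 19 ≤ 22, they fit within the window.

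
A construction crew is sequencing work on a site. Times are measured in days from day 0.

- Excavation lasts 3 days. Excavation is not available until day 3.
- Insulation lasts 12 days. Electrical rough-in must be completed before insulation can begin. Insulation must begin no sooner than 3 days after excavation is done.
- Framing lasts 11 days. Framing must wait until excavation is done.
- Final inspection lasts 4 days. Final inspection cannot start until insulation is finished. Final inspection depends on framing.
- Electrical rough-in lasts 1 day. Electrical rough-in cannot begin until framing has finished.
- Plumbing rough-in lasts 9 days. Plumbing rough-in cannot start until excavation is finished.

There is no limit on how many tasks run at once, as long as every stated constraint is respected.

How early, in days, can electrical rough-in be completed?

Excavation cannot begin until its own release at day 3. It runs from day 3 to 3 + 3 = day 6.
After excavation (finishes day 6), framing can start at day 6 and finishes at day 17.
After framing (finishes day 17), electrical rough-in can start at day 17 and finishes at day 18.

18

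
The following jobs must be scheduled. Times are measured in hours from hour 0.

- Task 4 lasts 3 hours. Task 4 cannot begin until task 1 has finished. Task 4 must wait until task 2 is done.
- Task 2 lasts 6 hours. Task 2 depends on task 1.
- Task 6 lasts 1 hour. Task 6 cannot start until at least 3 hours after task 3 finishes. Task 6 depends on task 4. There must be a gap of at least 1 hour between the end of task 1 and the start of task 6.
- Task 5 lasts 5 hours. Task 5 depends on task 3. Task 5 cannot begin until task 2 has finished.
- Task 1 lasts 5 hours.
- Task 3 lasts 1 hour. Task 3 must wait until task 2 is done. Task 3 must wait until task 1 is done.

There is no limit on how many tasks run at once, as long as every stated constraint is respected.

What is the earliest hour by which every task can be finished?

17

Nothing blocks task 1, so it runs from hour 0 to hour 5.
Task 2 waits on task 1 (finishes hour 5), so it starts at hour 5 and finishes at 5 + 6 = hour 11.
For task 4: task 1 (finishes hour 5); task 2 (finishes hour 11). Taking the maximum gives a start of hour 11, and it finishes at 11 + 3 = hour 14.
Task 3 has to wait for task 2 (finishes hour 11); task 1 (finishes hour 5). The latest of these is hour 11, so task 3 runs hour 11 to 11 + 1 = hour 12.
For task 6: task 3 (finishes hour 12, plus 3-hour gap → hour 15); task 4 (finishes hour 14); task 1 (finishes hour 5, plus 1-hour gap → hour 6). Taking the maximum gives a start of hour 15, and it finishes at 15 + 1 = hour 16.
Task 5 cannot start until task 3 (finishes hour 12); task 2 (finishes hour 11). The controlling bound is hour 12, so task 5 finishes at 12 + 5 = hour 17.
All tasks are finished once the last one completes. Finish times: Task 1 at 5, Task 2 at 11, Task 3 at 12, Task 4 at 14, Task 5 at 17, Task 6 at 16. The latest is hour 17.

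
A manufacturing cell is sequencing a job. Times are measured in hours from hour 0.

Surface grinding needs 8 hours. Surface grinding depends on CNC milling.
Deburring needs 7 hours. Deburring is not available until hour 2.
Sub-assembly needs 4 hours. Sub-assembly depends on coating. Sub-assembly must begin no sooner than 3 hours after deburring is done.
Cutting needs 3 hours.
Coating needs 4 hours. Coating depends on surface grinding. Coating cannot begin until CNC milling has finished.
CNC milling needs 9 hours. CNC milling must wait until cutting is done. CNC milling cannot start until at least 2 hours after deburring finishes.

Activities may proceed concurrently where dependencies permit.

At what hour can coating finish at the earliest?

After its own release at hour 2, deburring can start at hour 2 and finishes at hour 9.
Cutting has no prerequisites, so it starts at hour 0 and finishes at hour 3.
CNC milling has to wait for cutting (finishes hour 3); deburring (finishes hour 9, plus 2-hour gap → hour 11). The latest of these is hour 11, so CNC milling runs hour 11 to 11 + 9 = hour 20.
Surface grinding waits on CNC milling (finishes hour 20), so it starts at hour 20 and finishes at 20 + 8 = hour 28.
Coating has to wait for surface grinding (finishes hour 28); CNC milling (finishes hour 20). The latest of these is hour 28, so coating runs hour 28 to 28 + 4 = hour 32.

32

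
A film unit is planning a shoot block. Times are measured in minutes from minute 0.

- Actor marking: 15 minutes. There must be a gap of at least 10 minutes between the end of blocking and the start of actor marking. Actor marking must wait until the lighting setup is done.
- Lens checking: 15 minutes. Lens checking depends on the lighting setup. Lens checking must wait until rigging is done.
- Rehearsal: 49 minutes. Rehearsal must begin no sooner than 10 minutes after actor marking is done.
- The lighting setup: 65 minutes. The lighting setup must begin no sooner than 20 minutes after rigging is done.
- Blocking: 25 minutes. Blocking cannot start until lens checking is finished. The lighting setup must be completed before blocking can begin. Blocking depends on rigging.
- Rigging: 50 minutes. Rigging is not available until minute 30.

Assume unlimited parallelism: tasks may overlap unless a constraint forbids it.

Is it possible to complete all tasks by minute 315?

Rigging waits on its own release at minute 30, so it starts at minute 30 and finishes at 30 + 50 = minute 80.
After rigging (finishes minute 80, plus 20-minute gap → minute 100), the lighting setup can start at minute 100 and finishes at minute 165.
Lens checking needs all of the lighting setup (finishes minute 165); rigging (finishes minute 80). That puts its earliest start at minute 165; it finishes at 165 + 15 = minute 180.
Blocking cannot start until lens checking (finishes minute 180); the lighting setup (finishes minute 165); rigging (finishes minute 80). The controlling bound is minute 180, so blocking finishes at 180 + 25 = minute 205.
Actor marking needs all of blocking (finishes minute 205, plus 10-minute gap → minute 215); the lighting setup (finishes minute 165). That puts its earliest start at minute 215; it finishes at 215 + 15 = minute 230.
Rehearsal waits on actor marking (finishes minute 230, plus 10-minute gap → minute 240), so it starts at minute 240 and finishes at 240 + 49 = minute 289.
Every task is finished by minute 289, which is no later than the deadline of 315, so the schedule is feasible.

Yes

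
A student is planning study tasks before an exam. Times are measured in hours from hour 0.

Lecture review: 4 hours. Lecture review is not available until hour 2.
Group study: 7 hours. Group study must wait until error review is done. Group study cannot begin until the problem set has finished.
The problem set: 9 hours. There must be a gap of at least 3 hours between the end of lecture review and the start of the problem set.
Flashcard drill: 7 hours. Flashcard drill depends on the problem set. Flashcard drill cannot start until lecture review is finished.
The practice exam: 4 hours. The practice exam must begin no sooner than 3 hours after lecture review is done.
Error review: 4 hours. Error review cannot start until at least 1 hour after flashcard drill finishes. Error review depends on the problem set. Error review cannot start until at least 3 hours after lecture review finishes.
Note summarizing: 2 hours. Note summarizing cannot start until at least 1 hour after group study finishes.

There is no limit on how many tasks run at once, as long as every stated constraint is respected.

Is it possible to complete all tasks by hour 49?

Lecture review waits on its own release at hour 2, so it starts at hour 2 and finishes at 2 + 4 = hour 6.
The practice exam cannot begin until lecture review (finishes hour 6, plus 3-hour gap → hour 9). It runs from hour 9 to 9 + 4 = hour 13.
The problem set waits on lecture review (finishes hour 6, plus 3-hour gap → hour 9), so it starts at hour 9 and finishes at 9 + 9 = hour 18.
Flashcard drill has to wait for the problem set (finishes hour 18); lecture review (finishes hour 6). The latest of these is hour 18, so flashcard drill runs hour 18 to 18 + 7 = hour 25.
For error review: flashcard drill (finishes hour 25, plus 1-hour gap → hour 26); the problem set (finishes hour 18); lecture review (finishes hour 6, plus 3-hour gap → hour 9). Taking the maximum gives a start of hour 26, and it finishes at 26 + 4 = hour 30.
For group study: error review (finishes hour 30); the problem set (finishes hour 18). Taking the maximum gives a start of hour 30, and it finishes at 30 + 7 = hour 37.
After group study (finishes hour 37, plus 1-hour gap → hour 38), note summarizing can start at hour 38 and finishes at hour 40.
Every task is finished by hour 40, which is no later than the deadline of 49, so the schedule is feasible.

Yes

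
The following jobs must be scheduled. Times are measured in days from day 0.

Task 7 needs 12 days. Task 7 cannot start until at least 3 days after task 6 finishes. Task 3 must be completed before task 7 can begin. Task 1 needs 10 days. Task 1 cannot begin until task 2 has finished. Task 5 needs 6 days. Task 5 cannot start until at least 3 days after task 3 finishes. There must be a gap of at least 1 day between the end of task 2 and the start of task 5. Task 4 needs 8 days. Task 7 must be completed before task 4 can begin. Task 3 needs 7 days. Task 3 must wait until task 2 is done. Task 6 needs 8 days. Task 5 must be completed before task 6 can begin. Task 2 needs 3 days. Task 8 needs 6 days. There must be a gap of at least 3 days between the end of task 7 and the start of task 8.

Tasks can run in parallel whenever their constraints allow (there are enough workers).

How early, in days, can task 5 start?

Task 2 can start immediately at day 0; it finishes at day 3.
After task 2 (finishes day 3), task 3 can start at day 3 and finishes at day 10.
Task 5 waits on task 3 (finishes day 10, plus 3-day gap → day 13); task 2 (finishes day 3, plus 1-day gap → day 4). The latest of these is day 13, which is the earliest task 5 can start.

13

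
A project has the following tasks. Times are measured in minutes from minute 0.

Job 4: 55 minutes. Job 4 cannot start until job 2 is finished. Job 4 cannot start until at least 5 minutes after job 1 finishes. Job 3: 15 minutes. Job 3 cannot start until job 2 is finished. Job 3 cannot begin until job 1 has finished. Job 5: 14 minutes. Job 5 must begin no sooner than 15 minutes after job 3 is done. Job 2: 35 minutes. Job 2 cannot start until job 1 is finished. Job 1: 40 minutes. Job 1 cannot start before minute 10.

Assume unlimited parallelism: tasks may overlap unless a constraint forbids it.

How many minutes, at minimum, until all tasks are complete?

140

Job 1 waits on its own release at minute 10, so it starts at minute 10 and finishes at 10 + 40 = minute 50.
Job 2 cannot begin until job 1 (finishes minute 50). It runs from minute 50 to 50 + 35 = minute 85.
Job 4 has to wait for job 2 (finishes minute 85); job 1 (finishes minute 50, plus 5-minute gap → minute 55). The latest of these is minute 85, so job 4 runs minute 85 to 85 + 55 = minute 140.
Job 3 needs all of job 2 (finishes minute 85); job 1 (finishes minute 50). That puts its earliest start at minute 85; it finishes at 85 + 15 = minute 100.
Job 5 cannot begin until job 3 (finishes minute 100, plus 15-minute gap → minute 115). It runs from minute 115 to 115 + 14 = minute 129.
All tasks are finished once the last one completes. Finish times: Job 1 at 50, Job 2 at 85, Job 3 at 100, Job 4 at 140, Job 5 at 129. The latest is minute 140.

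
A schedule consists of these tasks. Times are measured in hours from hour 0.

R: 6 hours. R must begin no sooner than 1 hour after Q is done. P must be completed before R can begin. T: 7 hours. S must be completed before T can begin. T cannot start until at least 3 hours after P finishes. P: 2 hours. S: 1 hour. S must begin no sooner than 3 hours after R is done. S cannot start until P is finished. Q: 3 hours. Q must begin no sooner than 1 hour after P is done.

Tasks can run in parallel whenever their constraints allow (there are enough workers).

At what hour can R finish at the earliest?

13

P can start immediately at hour 0; it finishes at hour 2.
Q cannot begin until P (finishes hour 2, plus 1-hour gap → hour 3). It runs from hour 3 to 3 + 3 = hour 6.
R has to wait for Q (finishes hour 6, plus 1-hour gap → hour 7); P (finishes hour 2). The latest of these is hour 7, so R runs hour 7 to 7 + 6 = hour 13.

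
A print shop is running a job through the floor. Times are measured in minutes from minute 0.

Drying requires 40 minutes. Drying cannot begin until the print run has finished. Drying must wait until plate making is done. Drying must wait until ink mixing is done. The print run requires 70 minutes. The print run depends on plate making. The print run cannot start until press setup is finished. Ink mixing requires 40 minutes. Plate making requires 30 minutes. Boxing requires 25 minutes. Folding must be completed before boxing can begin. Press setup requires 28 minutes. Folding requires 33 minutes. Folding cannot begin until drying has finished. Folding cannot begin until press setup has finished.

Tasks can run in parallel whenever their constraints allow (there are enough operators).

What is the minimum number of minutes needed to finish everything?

Press setup can start immediately at minute 0; it finishes at minute 28.
Nothing blocks ink mixing, so it runs from minute 0 to minute 40.
Plate making has no prerequisites, so it starts at minute 0 and finishes at minute 30.
For the print run: plate making (finishes minute 30); press setup (finishes minute 28). Taking the maximum gives a start of minute 30, and it finishes at 30 + 70 = minute 100.
For drying: the print run (finishes minute 100); plate making (finishes minute 30); ink mixing (finishes minute 40). Taking the maximum gives a start of minute 100, and it finishes at 100 + 40 = minute 140.
Folding has to wait for drying (finishes minute 140); press setup (finishes minute 28). The latest of these is minute 140, so folding runs minute 140 to 140 + 33 = minute 173.
Boxing cannot begin until folding (finishes minute 173). It runs from minute 173 to 173 + 25 = minute 198.
All tasks are finished once the last one completes. Finish times: Plate making at 30, Ink mixing at 40, Press setup at 28, The print run at 100, Drying at 140, Folding at 173, Boxing at 198. The latest is minute 198.

198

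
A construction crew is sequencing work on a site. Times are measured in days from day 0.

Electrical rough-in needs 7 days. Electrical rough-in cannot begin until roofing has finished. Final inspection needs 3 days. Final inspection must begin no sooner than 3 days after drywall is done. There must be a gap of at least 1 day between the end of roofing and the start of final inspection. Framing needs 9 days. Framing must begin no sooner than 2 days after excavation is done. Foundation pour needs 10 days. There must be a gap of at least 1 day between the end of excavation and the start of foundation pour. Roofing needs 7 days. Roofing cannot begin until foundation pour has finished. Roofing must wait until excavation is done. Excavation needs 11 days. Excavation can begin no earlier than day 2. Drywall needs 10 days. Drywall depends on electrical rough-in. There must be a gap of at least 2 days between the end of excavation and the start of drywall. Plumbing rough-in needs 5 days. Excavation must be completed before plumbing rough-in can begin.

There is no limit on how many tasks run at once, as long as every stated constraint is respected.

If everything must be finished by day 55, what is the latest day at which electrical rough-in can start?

Nothing follows final inspection; the deadline of day 55 is its only limit. It must start by 55 − 3 = day 52.
Drywall feeds into final inspection (must start by day 52, minus 3-day gap → day 49); so drywall must finish by day 49 and therefore start by day 39.
Electrical rough-in feeds into drywall (must start by day 39); so electrical rough-in must finish by day 39 and therefore start by day 32.

32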